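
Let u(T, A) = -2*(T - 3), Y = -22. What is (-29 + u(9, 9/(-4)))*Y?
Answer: 902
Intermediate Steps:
u(T, A) = 6 - 2*T (u(T, A) = -2*(-3 + T) = 6 - 2*T)
(-29 + u(9, 9/(-4)))*Y = (-29 + (6 - 2*9))*(-22) = (-29 + (6 - 18))*(-22) = (-29 - 12)*(-22) = -41*(-22) = 902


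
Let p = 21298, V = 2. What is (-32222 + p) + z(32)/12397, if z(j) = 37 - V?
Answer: -19346399/1771 ≈ -10924.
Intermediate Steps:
z(j) = 35 (z(j) = 37 - 1*2 = 37 - 2 = 35)
(-32222 + p) + z(32)/12397 = (-32222 + 21298) + 35/12397 = -10924 + 35*(1/12397) = -10924 + 5/1771 = -19346399/1771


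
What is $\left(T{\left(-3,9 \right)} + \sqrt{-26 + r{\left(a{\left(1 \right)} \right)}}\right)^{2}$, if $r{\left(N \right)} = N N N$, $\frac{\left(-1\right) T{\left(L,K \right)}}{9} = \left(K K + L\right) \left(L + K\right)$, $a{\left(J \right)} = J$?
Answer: $17740919 - 42120 i \approx 1.7741 \cdot 10^{7} - 42120.0 i$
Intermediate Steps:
$T{\left(L,K \right)} = - 9 \left(K + L\right) \left(L + K^{2}\right)$ ($T{\left(L,K \right)} = - 9 \left(K K + L\right) \left(L + K\right) = - 9 \left(K^{2} + L\right) \left(K + L\right) = - 9 \left(L + K^{2}\right) \left(K + L\right) = - 9 \left(K + L\right) \left(L + K^{2}\right)$)
$r{\left(N \right)} = N^{3}$ ($r{\left(N \right)} = N^{2} N = N^{3}$)
$\left(T{\left(-3,9 \right)} + \sqrt{-26 + r{\left(a{\left(1 \right)} \right)}}\right)^{2} = \left(\left(- 9 \cdot 9^{3} - 9 \left(-3\right)^{2} - 81 \left(-3\right) - - 27 \cdot 9^{2}\right) + \sqrt{-26 + 1^{3}}\right)^{2} = \left(\left(\left(-9\right) 729 - 81 + 243 - \left(-27\right) 81\right) + \sqrt{-26 + 1}\right)^{2} = \left(\left(-6561 - 81 + 243 + 2187\right) + \sqrt{-25}\right)^{2} = \left(-4212 + 5 i\right)^{2}$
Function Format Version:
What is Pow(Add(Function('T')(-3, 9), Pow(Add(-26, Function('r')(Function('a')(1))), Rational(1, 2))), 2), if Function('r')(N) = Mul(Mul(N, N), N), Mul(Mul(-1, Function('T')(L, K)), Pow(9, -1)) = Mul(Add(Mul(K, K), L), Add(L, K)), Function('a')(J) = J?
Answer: Add(17740919, Mul(-42120, I)) ≈ Add(1.7741e+7, Mul(-42120., I))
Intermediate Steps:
Function('T')(L, K) = Mul(-9, Add(K, L), Add(L, Pow(K, 2))) (Function('T')(L, K) = Mul(-9, Mul(Add(Mul(K, K), L), Add(L, K))) = Mul(-9, Mul(Add(Pow(K, 2), L), Add(K, L))) = Mul(-9, Mul(Add(L, Pow(K, 2)), Add(K, L))) = Mul(-9, Mul(Add(K, L), Add(L, Pow(K, 2)))) = Mul(-9, Add(K, L), Add(L, Pow(K, 2))))
Function('r')(N) = Pow(N, 3) (Function('r')(N) = Mul(Pow(N, 2), N) = Pow(N, 3))
Pow(Add(Function('T')(-3, 9), Pow(Add(-26, Function('r')(Function('a')(1))), Rational(1, 2))), 2) = Pow(Add(Add(Mul(-9, Pow(9, 3)), Mul(-9, Pow(-3, 2)), Mul(-9, 9, -3), Mul(-9, -3, Pow(9, 2))), Pow(Add(-26, Pow(1, 3)), Rational(1, 2))), 2) = Pow(Add(Add(Mul(-9, 729), Mul(-9, 9), 243, Mul(-9, -3, 81)), Pow(Add(-26, 1), Rational(1, 2))), 2) = Pow(Add(Add(-6561, -81, 243, 2187), Pow(-25, Rational(1, 2))), 2) = Pow(Add(-4212, Mul(5, I)), 2)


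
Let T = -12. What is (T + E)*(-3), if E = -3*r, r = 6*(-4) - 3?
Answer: -207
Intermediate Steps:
r = -27 (r = -24 - 3 = -27)
E = 81 (E = -3*(-27) = 81)
(T + E)*(-3) = (-12 + 81)*(-3) = 69*(-3) = -207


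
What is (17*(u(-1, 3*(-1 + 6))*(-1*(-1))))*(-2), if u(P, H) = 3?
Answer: -102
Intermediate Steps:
(17*(u(-1, 3*(-1 + 6))*(-1*(-1))))*(-2) = (17*(3*(-1*(-1))))*(-2) = (17*(3*1))*(-2) = (17*3)*(-2) = 51*(-2) = -102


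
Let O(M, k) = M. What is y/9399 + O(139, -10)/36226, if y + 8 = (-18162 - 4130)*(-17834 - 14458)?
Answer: 26077405358317/340488174 ≈ 76588.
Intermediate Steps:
y = 719853256 (y = -8 + (-18162 - 4130)*(-17834 - 14458) = -8 - 22292*(-32292) = -8 + 719853264 = 719853256)
y/9399 + O(139, -10)/36226 = 719853256/9399 + 139/36226 = 26077405358317/340488174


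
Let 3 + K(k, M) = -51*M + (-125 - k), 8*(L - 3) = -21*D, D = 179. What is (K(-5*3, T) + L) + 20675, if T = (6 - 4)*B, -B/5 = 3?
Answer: 173001/8 ≈ 21625.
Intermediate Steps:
L = -3735/8 (L = 3 + (-21*179)/8 = 3 + (⅛)*(-3759) = 3 - 3759/8 = -3735/8 ≈ -466.88)
B = -15 (B = -5*3 = -15)
T = -30 (T = (6 - 4)*(-15) = 2*(-15) = -30)
K(k, M) = -128 - k - 51*M (K(k, M) = -3 + (-51*M + (-125 - k)) = -3 + (-125 - k - 51*M) = -128 - k - 51*M)
(K(-5*3, T) + L) + 20675 = ((-128 - (-5)*3 - 51*(-30)) - 3735/8) + 20675 = ((-128 - 1*(-15) + 1530) - 3735/8) + 20675 = ((-128 + 15 + 1530) - 3735/8) + 20675 = (1417 - 3735/8) + 20675 = 7601/8 + 20675 = 173001/8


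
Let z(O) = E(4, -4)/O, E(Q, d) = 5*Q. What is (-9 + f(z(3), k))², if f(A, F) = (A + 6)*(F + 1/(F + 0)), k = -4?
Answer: 142129/36 ≈ 3948.0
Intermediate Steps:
z(O) = 20/O (z(O) = (5*4)/O = 20/O)
f(A, F) = (6 + A)*(F + 1/F)
(-9 + f(z(3), k))² = (-9 + (6 + 20/3 + (-4)²*(6 + 20/3))/(-4))² = (-9 - (6 + 20*(⅓) + 16*(6 + 20*(⅓)))/4)² = (-9 - (6 + 20/3 + 16*(6 + 20/3))/4)² = (-9 - (6 + 20/3 + 16*(38/3))/4)² = (-9 - (6 + 20/3 + 608/3)/4)² = (-9 - ¼*646/3)² = (-9 - 323/6)² = (-377/6)² = 142129/36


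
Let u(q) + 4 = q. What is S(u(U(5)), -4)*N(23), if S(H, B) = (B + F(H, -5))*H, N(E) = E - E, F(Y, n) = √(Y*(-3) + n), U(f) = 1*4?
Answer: 0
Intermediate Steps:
U(f) = 4
F(Y, n) = √(n - 3*Y) (F(Y, n) = √(-3*Y + n) = √(n - 3*Y))
u(q) = -4 + q
N(E) = 0
S(H, B) = H*(B + √(-5 - 3*H)) (S(H, B) = (B + √(-5 - 3*H))*H = H*(B + √(-5 - 3*H)))
S(u(U(5)), -4)*N(23) = ((-4 + 4)*(-4 + √(-5 - 3*(-4 + 4))))*0 = (0*(-4 + √(-5 - 3*0)))*0 = (0*(-4 + √(-5 + 0)))*0 = (0*(-4 + √(-5)))*0 = (0*(-4 + I*√5))*0 = 0*0 = 0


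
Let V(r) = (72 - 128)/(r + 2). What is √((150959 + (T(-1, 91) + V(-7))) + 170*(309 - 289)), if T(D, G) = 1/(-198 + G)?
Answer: 2*√11046151955/535 ≈ 392.90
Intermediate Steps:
V(r) = -56/(2 + r)
√((150959 + (T(-1, 91) + V(-7))) + 170*(309 - 289)) = √((150959 + (1/(-198 + 91) - 56/(2 - 7))) + 170*(309 - 289)) = √((150959 + (1/(-107) - 56/(-5))) + 170*20) = √((150959 + (-1/107 - 56*(-⅕))) + 3400) = √((150959 + (-1/107 + 56/5)) + 3400) = √((150959 + 5987/535) + 3400) = √(80769052/535 + 3400) = √(82588052/535) = 2*√11046151955/535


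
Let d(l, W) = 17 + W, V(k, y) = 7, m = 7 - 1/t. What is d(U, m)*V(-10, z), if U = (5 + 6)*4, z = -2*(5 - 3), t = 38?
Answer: 6377/38 ≈ 167.82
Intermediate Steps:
z = -4 (z = -2*2 = -4)
m = 265/38 (m = 7 - 1/38 = 265/38 ≈ 6.9737)
U = 44 (U = 11*4 = 44)
d(U, m)*V(-10, z) = (17 + 265/38)*7 = (911/38)*7 = 6377/38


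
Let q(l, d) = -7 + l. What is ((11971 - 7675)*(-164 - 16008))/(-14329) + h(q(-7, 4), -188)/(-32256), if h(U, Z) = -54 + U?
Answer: 11433590489/2358144 ≈ 4848.6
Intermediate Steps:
((11971 - 7675)*(-164 - 16008))/(-14329) + h(q(-7, 4), -188)/(-32256) = ((11971 - 7675)*(-164 - 16008))/(-14329) + (-54 + (-7 - 7))/(-32256) = (4296*(-16172))*(-1/14329) + (-54 - 14)*(-1/32256) = -69474912*(-1/14329) - 68*(-1/32256) = 69474912/14329 + 17/8064 = 11433590489/2358144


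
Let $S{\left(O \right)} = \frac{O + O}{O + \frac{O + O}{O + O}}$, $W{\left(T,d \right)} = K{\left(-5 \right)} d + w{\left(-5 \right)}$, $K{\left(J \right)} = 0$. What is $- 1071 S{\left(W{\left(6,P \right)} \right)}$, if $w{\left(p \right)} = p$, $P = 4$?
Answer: $- \frac{5355}{2} \approx -2677.5$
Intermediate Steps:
$W{\left(T,d \right)} = -5$ ($W{\left(T,d \right)} = 0 d - 5 = 0 - 5 = -5$)
$S{\left(O \right)} = \frac{2 O}{1 + O}$ ($S{\left(O \right)} = \frac{2 O}{O + \frac{2 O}{2 O}} = \frac{2 O}{O + 2 O \frac{1}{2 O}} = \frac{2 O}{O + 1} = \frac{2 O}{1 + O}$)
$- 1071 S{\left(W{\left(6,P \right)} \right)} = - 1071 \cdot 2 \left(-5\right) \frac{1}{1 - 5} = - 1071 \cdot 2 \left(-5\right) \frac{1}{-4} = - 1071 \cdot 2 \left(-5\right) \left(- \frac{1}{4}\right) = \left(-1071\right) \frac{5}{2} = - \frac{5355}{2}$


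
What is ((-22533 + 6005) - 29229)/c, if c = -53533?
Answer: 45757/53533 ≈ 0.85474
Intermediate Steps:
((-22533 + 6005) - 29229)/c = ((-22533 + 6005) - 29229)/(-53533) = (-16528 - 29229)*(-1/53533) = -45757*(-1/53533) = 45757/53533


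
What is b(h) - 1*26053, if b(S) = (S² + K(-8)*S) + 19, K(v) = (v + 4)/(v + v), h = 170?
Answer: 5817/2 ≈ 2908.5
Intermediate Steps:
K(v) = (4 + v)/(2*v) (K(v) = (4 + v)/((2*v)) = (4 + v)*(1/(2*v)) = (4 + v)/(2*v))
b(S) = 19 + S² + S/4 (b(S) = (S² + ((½)*(4 - 8)/(-8))*S) + 19 = (S² + ((½)*(-⅛)*(-4))*S) + 19 = (S² + S/4) + 19 = 19 + S² + S/4)
b(h) - 1*26053 = (19 + 170² + (¼)*170) - 1*26053 = (19 + 28900 + 85/2) - 26053 = 57923/2 - 26053 = 5817/2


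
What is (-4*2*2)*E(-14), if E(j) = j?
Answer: 224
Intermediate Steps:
(-4*2*2)*E(-14) = (-4*2*2)*(-14) = -8*2*(-14) = -16*(-14) = 224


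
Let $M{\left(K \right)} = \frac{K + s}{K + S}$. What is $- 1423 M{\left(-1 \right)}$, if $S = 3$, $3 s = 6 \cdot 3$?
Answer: $- \frac{7115}{2} \approx -3557.5$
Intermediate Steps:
$s = 6$ ($s = \frac{6 \cdot 3}{3} = \frac{1}{3} \cdot 18 = 6$)
$M{\left(K \right)} = \frac{6 + K}{3 + K}$ ($M{\left(K \right)} = \frac{K + 6}{K + 3} = \frac{6 + K}{3 + K}$)
$- 1423 M{\left(-1 \right)} = - 1423 \frac{6 - 1}{3 - 1} = - 1423 \cdot \frac{1}{2} \cdot 5 = \left(-1423\right) \frac{5}{2} = - \frac{7115}{2}$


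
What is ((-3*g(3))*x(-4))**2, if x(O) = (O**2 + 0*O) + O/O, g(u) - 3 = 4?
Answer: 127449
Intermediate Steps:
g(u) = 7 (g(u) = 3 + 4 = 7)
x(O) = 1 + O**2 (x(O) = (O**2 + 0) + 1 = O**2 + 1 = 1 + O**2)
((-3*g(3))*x(-4))**2 = ((-3*7)*(1 + (-4)**2))**2 = (-21*(1 + 16))**2 = (-21*17)**2 = (-357)**2 = 127449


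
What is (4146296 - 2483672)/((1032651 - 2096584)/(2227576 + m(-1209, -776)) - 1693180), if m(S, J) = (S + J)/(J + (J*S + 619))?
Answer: -3474096792095027808/3537945359705313251 ≈ -0.98195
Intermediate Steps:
m(S, J) = (J + S)/(619 + J + J*S) (m(S, J) = (J + S)/(J + (619 + J*S)) = (J + S)/(619 + J + J*S))
(4146296 - 2483672)/((1032651 - 2096584)/(2227576 + m(-1209, -776)) - 1693180) = (4146296 - 2483672)/((1032651 - 2096584)/(2227576 + (-776 - 1209)/(619 - 776 - 776*(-1209))) - 1693180) = 1662624/(-1063933/(2227576 - 1985/(619 - 776 + 938184)) - 1693180) = 1662624/(-1063933/(2227576 - 1985/938027) - 1693180) = 1662624/(-1063933/2089526430567/938027 - 1693180) = 1662624/(-1063933*938027/2089526430567 - 1693180) = 1662624/(-997997880191/2089526430567 - 1693180) = 1662624/(-3537945359705313251/2089526430567) = 1662624*(-2089526430567/3537945359705313251) = -3474096792095027808/3537945359705313251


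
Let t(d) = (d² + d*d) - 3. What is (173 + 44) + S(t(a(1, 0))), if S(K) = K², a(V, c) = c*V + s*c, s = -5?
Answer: 226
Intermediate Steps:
a(V, c) = -5*c + V*c (a(V, c) = c*V - 5*c = V*c - 5*c = -5*c + V*c)
t(d) = -3 + 2*d² (t(d) = (d² + d²) - 3 = 2*d² - 3 = -3 + 2*d²)
(173 + 44) + S(t(a(1, 0))) = (173 + 44) + (-3 + 2*(0*(-5 + 1))²)² = 217 + (-3 + 2*(0*(-4))²)² = 217 + (-3 + 2*0²)² = 217 + (-3 + 2*0)² = 217 + (-3 + 0)² = 217 + (-3)² = 217 + 9 = 226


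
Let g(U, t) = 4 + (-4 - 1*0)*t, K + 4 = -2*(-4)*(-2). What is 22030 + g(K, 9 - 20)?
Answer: 22078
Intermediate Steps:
K = -20 (K = -4 - 2*(-4)*(-2) = -4 + 8*(-2) = -4 - 16 = -20)
g(U, t) = 4 - 4*t (g(U, t) = 4 + (-4 + 0)*t = 4 - 4*t)
22030 + g(K, 9 - 20) = 22030 + (4 - 4*(9 - 20)) = 22030 + (4 - 4*(-11)) = 22030 + (4 + 44) = 22030 + 48 = 22078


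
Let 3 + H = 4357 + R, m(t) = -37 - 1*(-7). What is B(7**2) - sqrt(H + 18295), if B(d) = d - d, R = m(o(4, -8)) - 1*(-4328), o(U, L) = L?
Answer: -sqrt(26947) ≈ -164.16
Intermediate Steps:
m(t) = -30 (m(t) = -37 + 7 = -30)
R = 4298 (R = -30 - 1*(-4328) = -30 + 4328 = 4298)
B(d) = 0
H = 8652 (H = -3 + (4357 + 4298) = -3 + 8655 = 8652)
B(7**2) - sqrt(H + 18295) = 0 - sqrt(8652 + 18295) = 0 - sqrt(26947) = -sqrt(26947)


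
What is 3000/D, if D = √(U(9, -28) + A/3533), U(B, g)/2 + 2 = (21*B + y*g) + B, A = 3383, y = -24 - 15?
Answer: 1000*√3573979267/1011599 ≈ 59.097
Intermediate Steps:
y = -39
U(B, g) = -4 - 78*g + 44*B (U(B, g) = -4 + 2*((21*B - 39*g) + B) = -4 + 2*((-39*g + 21*B) + B) = -4 + 2*(-39*g + 22*B) = -4 + (-78*g + 44*B) = -4 - 78*g + 44*B)
D = 3*√3573979267/3533 (D = √((-4 - 78*(-28) + 44*9) + 3383/3533) = √((-4 + 2184 + 396) + 3383*(1/3533)) = √(2576 + 3383/3533) = √(9104391/3533) = 3*√3573979267/3533 ≈ 50.764)
3000/D = 3000/((3*√3573979267/3533)) = 3000*(√3573979267/3034797) = 1000*√3573979267/1011599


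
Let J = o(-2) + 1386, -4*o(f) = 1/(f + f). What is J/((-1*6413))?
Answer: -22177/102608 ≈ -0.21613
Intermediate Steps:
o(f) = -1/(8*f) (o(f) = -1/(4*(f + f)) = -1/(2*f)/4 = -1/(8*f))
J = 22177/16 (J = -1/8/(-2) + 1386 = -1/8*(-1/2) + 1386 = 1/16 + 1386 = 22177/16 ≈ 1386.1)
J/((-1*6413)) = 22177/(16*((-1*6413))) = (22177/16)/(-6413) = (22177/16)*(-1/6413) = -22177/102608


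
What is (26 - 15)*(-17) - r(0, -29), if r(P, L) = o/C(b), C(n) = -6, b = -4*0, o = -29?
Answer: -1151/6 ≈ -191.83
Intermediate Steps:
b = 0
r(P, L) = 29/6 (r(P, L) = -29/(-6) = -29*(-1/6) = 29/6)
(26 - 15)*(-17) - r(0, -29) = (26 - 15)*(-17) - 1*29/6 = 11*(-17) - 29/6 = -187 - 29/6 = -1151/6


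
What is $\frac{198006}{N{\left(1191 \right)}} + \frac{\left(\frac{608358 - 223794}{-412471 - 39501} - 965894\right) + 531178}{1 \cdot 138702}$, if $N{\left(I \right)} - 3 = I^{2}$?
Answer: $- \frac{2773860775039580}{926291038825401} \approx -2.9946$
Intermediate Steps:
$N{\left(I \right)} = 3 + I^{2}$
$\frac{198006}{N{\left(1191 \right)}} + \frac{\left(\frac{608358 - 223794}{-412471 - 39501} - 965894\right) + 531178}{1 \cdot 138702} = \frac{198006}{3 + 1191^{2}} + \frac{\left(\frac{608358 - 223794}{-412471 - 39501} - 965894\right) + 531178}{1 \cdot 138702} = \frac{198006}{3 + 1418481} + \frac{\left(\frac{384564}{-451972} - 965894\right) + 531178}{138702} = \frac{198006}{1418484} + \left(\left(384564 \left(- \frac{1}{451972}\right) - 965894\right) + 531178\right) \frac{1}{138702} = 198006 \cdot \frac{1}{1418484} + \left(\left(- \frac{96141}{112993} - 965894\right) + 531178\right) \frac{1}{138702} = \frac{33001}{236414} + \left(- \frac{109139356883}{112993} + 531178\right) \frac{1}{138702} = \frac{33001}{236414} - \frac{49119961129}{15672355086} = - \frac{2773860775039580}{926291038825401}$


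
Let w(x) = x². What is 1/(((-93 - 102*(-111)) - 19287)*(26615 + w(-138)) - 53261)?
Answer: -1/367973483 ≈ -2.7176e-9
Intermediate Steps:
1/(((-93 - 102*(-111)) - 19287)*(26615 + w(-138)) - 53261) = 1/(((-93 - 102*(-111)) - 19287)*(26615 + (-138)²) - 53261) = 1/(((-93 + 11322) - 19287)*(26615 + 19044) - 53261) = 1/((11229 - 19287)*45659 - 53261) = 1/(-8058*45659 - 53261) = 1/(-367920222 - 53261) = 1/(-367973483) = -1/367973483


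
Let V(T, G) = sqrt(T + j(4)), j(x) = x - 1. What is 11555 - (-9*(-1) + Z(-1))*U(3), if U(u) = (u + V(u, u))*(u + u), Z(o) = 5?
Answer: 11303 - 84*sqrt(6) ≈ 11097.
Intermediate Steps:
j(x) = -1 + x
V(T, G) = sqrt(3 + T) (V(T, G) = sqrt(T + (-1 + 4)) = sqrt(T + 3) = sqrt(3 + T))
U(u) = 2*u*(u + sqrt(3 + u)) (U(u) = (u + sqrt(3 + u))*(u + u) = (u + sqrt(3 + u))*(2*u) = 2*u*(u + sqrt(3 + u)))
11555 - (-9*(-1) + Z(-1))*U(3) = 11555 - (-9*(-1) + 5)*2*3*(3 + sqrt(3 + 3)) = 11555 - (9 + 5)*2*3*(3 + sqrt(6)) = 11555 - 14*(18 + 6*sqrt(6)) = 11555 - (252 + 84*sqrt(6)) = 11555 + (-252 - 84*sqrt(6)) = 11303 - 84*sqrt(6)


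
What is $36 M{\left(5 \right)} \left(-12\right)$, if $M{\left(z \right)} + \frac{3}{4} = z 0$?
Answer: $324$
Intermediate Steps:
$M{\left(z \right)} = - \frac{3}{4}$ ($M{\left(z \right)} = - \frac{3}{4} + z 0 = - \frac{3}{4} + 0 = - \frac{3}{4}$)
$36 M{\left(5 \right)} \left(-12\right) = 36 \left(- \frac{3}{4}\right) \left(-12\right) = \left(-27\right) \left(-12\right) = 324$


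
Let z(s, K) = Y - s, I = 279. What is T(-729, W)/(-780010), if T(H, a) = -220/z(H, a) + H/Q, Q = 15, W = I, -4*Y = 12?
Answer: 8069/128701650 ≈ 6.2695e-5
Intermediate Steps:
Y = -3 (Y = -¼*12 = -3)
W = 279
z(s, K) = -3 - s
T(H, a) = -220/(-3 - H) + H/15
T(-729, W)/(-780010) = ((3300 - 729*(3 - 729))/(15*(3 - 729)))/(-780010) = ((1/15)*(3300 - 729*(-726))/(-726))*(-1/780010) = ((1/15)*(-1/726)*(3300 + 529254))*(-1/780010) = ((1/15)*(-1/726)*532554)*(-1/780010) = -8069/165*(-1/780010) = 8069/128701650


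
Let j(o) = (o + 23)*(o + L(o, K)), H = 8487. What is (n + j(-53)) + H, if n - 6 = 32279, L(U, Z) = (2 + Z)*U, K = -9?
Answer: 31232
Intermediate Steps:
L(U, Z) = U*(2 + Z)
n = 32285 (n = 6 + 32279 = 32285)
j(o) = -6*o*(23 + o) (j(o) = (o + 23)*(o + o*(2 - 9)) = (23 + o)*(o + o*(-7)) = (23 + o)*(o - 7*o) = (23 + o)*(-6*o) = -6*o*(23 + o))
(n + j(-53)) + H = (32285 + 6*(-53)*(-23 - 1*(-53))) + 8487 = (32285 + 6*(-53)*(-23 + 53)) + 8487 = (32285 + 6*(-53)*30) + 8487 = (32285 - 9540) + 8487 = 22745 + 8487 = 31232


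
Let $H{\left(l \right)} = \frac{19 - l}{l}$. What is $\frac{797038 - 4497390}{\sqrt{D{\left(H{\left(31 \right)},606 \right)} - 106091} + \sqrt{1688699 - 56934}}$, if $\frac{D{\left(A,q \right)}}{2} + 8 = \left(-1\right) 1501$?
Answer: $- \frac{3700352}{\sqrt{1631765} + i \sqrt{109109}} \approx -2715.2 + 702.11 i$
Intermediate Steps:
$H{\left(l \right)} = \frac{19 - l}{l}$
$D{\left(A,q \right)} = -3018$ ($D{\left(A,q \right)} = -16 + 2 \left(\left(-1\right) 1501\right) = -16 + 2 \left(-1501\right) = -16 - 3002 = -3018$)
$\frac{797038 - 4497390}{\sqrt{D{\left(H{\left(31 \right)},606 \right)} - 106091} + \sqrt{1688699 - 56934}} = \frac{797038 - 4497390}{\sqrt{-3018 - 106091} + \sqrt{1688699 - 56934}} = - \frac{3700352}{\sqrt{-109109} + \sqrt{1631765}} = - \frac{3700352}{i \sqrt{109109} + \sqrt{1631765}} = - \frac{3700352}{\sqrt{1631765} + i \sqrt{109109}}$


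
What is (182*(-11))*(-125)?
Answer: 250250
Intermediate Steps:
(182*(-11))*(-125) = -2002*(-125) = 250250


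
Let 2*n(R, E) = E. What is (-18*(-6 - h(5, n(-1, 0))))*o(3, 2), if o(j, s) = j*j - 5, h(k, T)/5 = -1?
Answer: 72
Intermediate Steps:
n(R, E) = E/2
h(k, T) = -5 (h(k, T) = 5*(-1) = -5)
o(j, s) = -5 + j**2 (o(j, s) = j**2 - 5 = -5 + j**2)
(-18*(-6 - h(5, n(-1, 0))))*o(3, 2) = (-18*(-6 - 1*(-5)))*(-5 + 3**2) = (-18*(-6 + 5))*(-5 + 9) = -18*(-1)*4 = 18*4 = 72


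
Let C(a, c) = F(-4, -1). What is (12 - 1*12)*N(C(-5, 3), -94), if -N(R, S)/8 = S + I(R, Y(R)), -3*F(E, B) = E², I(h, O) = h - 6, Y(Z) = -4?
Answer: 0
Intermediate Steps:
I(h, O) = -6 + h
F(E, B) = -E²/3
C(a, c) = -16/3 (C(a, c) = -⅓*(-4)² = -⅓*16 = -16/3)
N(R, S) = 48 - 8*R - 8*S (N(R, S) = -8*(S + (-6 + R)) = -8*(-6 + R + S) = 48 - 8*R - 8*S)
(12 - 1*12)*N(C(-5, 3), -94) = (12 - 1*12)*(48 - 8*(-16/3) - 8*(-94)) = (12 - 12)*(48 + 128/3 + 752) = 0*(2528/3) = 0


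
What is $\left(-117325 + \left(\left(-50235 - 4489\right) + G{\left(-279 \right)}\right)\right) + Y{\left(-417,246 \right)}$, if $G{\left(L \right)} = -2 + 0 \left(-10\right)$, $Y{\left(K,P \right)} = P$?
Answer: $-171805$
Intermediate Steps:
$G{\left(L \right)} = -2$ ($G{\left(L \right)} = -2 + 0 = -2$)
$\left(-117325 + \left(\left(-50235 - 4489\right) + G{\left(-279 \right)}\right)\right) + Y{\left(-417,246 \right)} = \left(-117325 - 54726\right) + 246 = -172051 + 246 = -171805$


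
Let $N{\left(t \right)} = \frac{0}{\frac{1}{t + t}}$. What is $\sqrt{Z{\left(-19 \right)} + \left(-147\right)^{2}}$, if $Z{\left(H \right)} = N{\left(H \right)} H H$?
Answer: $147$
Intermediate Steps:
$N{\left(t \right)} = 0$ ($N{\left(t \right)} = \frac{0}{\frac{1}{2 t}} = \frac{0}{\frac{1}{2} \frac{1}{t}} = 0 \cdot 2 t = 0$)
$Z{\left(H \right)} = 0$ ($Z{\left(H \right)} = 0 H H = 0 H = 0$)
$\sqrt{Z{\left(-19 \right)} + \left(-147\right)^{2}} = \sqrt{0 + \left(-147\right)^{2}} = \sqrt{0 + 21609} = \sqrt{21609} = 147$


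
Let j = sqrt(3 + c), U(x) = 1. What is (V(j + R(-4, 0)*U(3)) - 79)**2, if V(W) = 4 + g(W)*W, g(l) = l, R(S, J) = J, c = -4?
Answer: 5776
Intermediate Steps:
j = I (j = sqrt(3 - 4) = sqrt(-1) = I ≈ 1.0*I)
V(W) = 4 + W**2 (V(W) = 4 + W*W = 4 + W**2)
(V(j + R(-4, 0)*U(3)) - 79)**2 = ((4 + (I + 0*1)**2) - 79)**2 = ((4 + (I + 0)**2) - 79)**2 = ((4 + I**2) - 79)**2 = ((4 - 1) - 79)**2 = (3 - 79)**2 = (-76)**2 = 5776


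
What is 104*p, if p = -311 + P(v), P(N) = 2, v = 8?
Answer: -32136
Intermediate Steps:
p = -309 (p = -311 + 2 = -309)
104*p = 104*(-309) = -32136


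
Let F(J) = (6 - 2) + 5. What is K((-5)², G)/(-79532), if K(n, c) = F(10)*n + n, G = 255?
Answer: -125/39766 ≈ -0.0031434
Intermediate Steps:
F(J) = 9 (F(J) = 4 + 5 = 9)
K(n, c) = 10*n (K(n, c) = 9*n + n = 10*n)
K((-5)², G)/(-79532) = (10*(-5)²)/(-79532) = (10*25)*(-1/79532) = 250*(-1/79532) = -125/39766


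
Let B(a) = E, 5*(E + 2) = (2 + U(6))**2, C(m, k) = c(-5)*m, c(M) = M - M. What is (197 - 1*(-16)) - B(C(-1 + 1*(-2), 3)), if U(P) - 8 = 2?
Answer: 931/5 ≈ 186.20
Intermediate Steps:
c(M) = 0
U(P) = 10 (U(P) = 8 + 2 = 10)
C(m, k) = 0 (C(m, k) = 0*m = 0)
E = 134/5 (E = -2 + (2 + 10)**2/5 = -2 + (1/5)*12**2 = -2 + (1/5)*144 = -2 + 144/5 = 134/5 ≈ 26.800)
B(a) = 134/5
(197 - 1*(-16)) - B(C(-1 + 1*(-2), 3)) = (197 - 1*(-16)) - 1*134/5 = (197 + 16) - 134/5 = 213 - 134/5 = 931/5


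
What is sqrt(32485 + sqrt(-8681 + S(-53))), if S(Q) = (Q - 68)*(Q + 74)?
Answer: sqrt(32485 + I*sqrt(11222)) ≈ 180.24 + 0.2939*I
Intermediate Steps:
S(Q) = (-68 + Q)*(74 + Q)
sqrt(32485 + sqrt(-8681 + S(-53))) = sqrt(32485 + sqrt(-8681 + (-5032 + (-53)**2 + 6*(-53)))) = sqrt(32485 + sqrt(-8681 + (-5032 + 2809 - 318))) = sqrt(32485 + sqrt(-8681 - 2541)) = sqrt(32485 + sqrt(-11222)) = sqrt(32485 + I*sqrt(11222))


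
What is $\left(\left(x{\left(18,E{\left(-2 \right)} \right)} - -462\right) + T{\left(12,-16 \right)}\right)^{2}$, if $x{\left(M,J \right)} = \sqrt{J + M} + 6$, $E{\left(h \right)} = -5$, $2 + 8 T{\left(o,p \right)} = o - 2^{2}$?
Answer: $\frac{3515833}{16} + \frac{1875 \sqrt{13}}{2} \approx 2.2312 \cdot 10^{5}$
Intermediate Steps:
$T{\left(o,p \right)} = - \frac{3}{4} + \frac{o}{8}$ ($T{\left(o,p \right)} = - \frac{1}{4} + \frac{o - 2^{2}}{8} = - \frac{1}{4} + \frac{o - 4}{8} = - \frac{1}{4} + \frac{-4 + o}{8} = - \frac{1}{4} + \left(- \frac{1}{2} + \frac{o}{8}\right) = - \frac{3}{4} + \frac{o}{8}$)
$x{\left(M,J \right)} = 6 + \sqrt{J + M}$
$\left(\left(x{\left(18,E{\left(-2 \right)} \right)} - -462\right) + T{\left(12,-16 \right)}\right)^{2} = \left(\left(\left(6 + \sqrt{-5 + 18}\right) - -462\right) + \left(- \frac{3}{4} + \frac{1}{8} \cdot 12\right)\right)^{2} = \left(\left(\left(6 + \sqrt{13}\right) + 462\right) + \left(- \frac{3}{4} + \frac{3}{2}\right)\right)^{2} = \left(\left(468 + \sqrt{13}\right) + \frac{3}{4}\right)^{2} = \left(\frac{1875}{4} + \sqrt{13}\right)^{2}$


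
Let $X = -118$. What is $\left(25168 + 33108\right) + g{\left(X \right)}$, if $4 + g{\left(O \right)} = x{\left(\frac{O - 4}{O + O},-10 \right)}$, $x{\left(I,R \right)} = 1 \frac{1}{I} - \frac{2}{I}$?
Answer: $\frac{3554474}{61} \approx 58270.0$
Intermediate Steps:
$x{\left(I,R \right)} = - \frac{1}{I}$ ($x{\left(I,R \right)} = \frac{1}{I} - \frac{2}{I} = - \frac{1}{I}$)
$g{\left(O \right)} = -4 - \frac{2 O}{-4 + O}$ ($g{\left(O \right)} = -4 - \frac{1}{\left(O - 4\right) \frac{1}{O + O}} = -4 - \frac{1}{\left(-4 + O\right) \frac{1}{2 O}} = -4 - \frac{1}{\frac{1}{2} \frac{1}{O} \left(-4 + O\right)} = -4 - \frac{2 O}{-4 + O}$)
$\left(25168 + 33108\right) + g{\left(X \right)} = \left(25168 + 33108\right) + \frac{2 \left(8 - -354\right)}{-4 - 118} = 58276 + \frac{2 \left(8 + 354\right)}{-122} = 58276 + 2 \left(- \frac{1}{122}\right) 362 = 58276 - \frac{362}{61} = \frac{3554474}{61}$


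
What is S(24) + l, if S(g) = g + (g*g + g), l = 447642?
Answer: 448266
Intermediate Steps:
S(g) = g² + 2*g (S(g) = g + (g² + g) = g + (g + g²) = g² + 2*g)
S(24) + l = 24*(2 + 24) + 447642 = 24*26 + 447642 = 624 + 447642 = 448266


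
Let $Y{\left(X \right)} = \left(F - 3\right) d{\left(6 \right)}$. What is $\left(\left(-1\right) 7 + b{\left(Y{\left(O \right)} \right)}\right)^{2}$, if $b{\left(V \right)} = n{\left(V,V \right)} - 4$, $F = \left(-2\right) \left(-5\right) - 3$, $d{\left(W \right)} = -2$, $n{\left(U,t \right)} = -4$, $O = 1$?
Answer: $225$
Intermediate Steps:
$F = 7$ ($F = 10 - 3 = 7$)
$Y{\left(X \right)} = -8$ ($Y{\left(X \right)} = \left(7 - 3\right) \left(-2\right) = 4 \left(-2\right) = -8$)
$b{\left(V \right)} = -8$ ($b{\left(V \right)} = -4 - 4 = -8$)
$\left(\left(-1\right) 7 + b{\left(Y{\left(O \right)} \right)}\right)^{2} = \left(\left(-1\right) 7 - 8\right)^{2} = \left(-7 - 8\right)^{2} = \left(-15\right)^{2} = 225$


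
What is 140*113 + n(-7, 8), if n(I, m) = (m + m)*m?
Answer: 15948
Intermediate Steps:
n(I, m) = 2*m**2 (n(I, m) = (2*m)*m = 2*m**2)
140*113 + n(-7, 8) = 140*113 + 2*8**2 = 15820 + 2*64 = 15820 + 128 = 15948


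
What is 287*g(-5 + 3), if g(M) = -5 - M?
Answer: -861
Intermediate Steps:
287*g(-5 + 3) = 287*(-5 - (-5 + 3)) = 287*(-5 - 1*(-2)) = 287*(-5 + 2) = 287*(-3) = -861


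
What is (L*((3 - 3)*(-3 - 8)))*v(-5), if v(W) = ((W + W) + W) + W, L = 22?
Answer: 0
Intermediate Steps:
v(W) = 4*W (v(W) = (2*W + W) + W = 3*W + W = 4*W)
(L*((3 - 3)*(-3 - 8)))*v(-5) = (22*((3 - 3)*(-3 - 8)))*(4*(-5)) = (22*(0*(-11)))*(-20) = (22*0)*(-20) = 0*(-20) = 0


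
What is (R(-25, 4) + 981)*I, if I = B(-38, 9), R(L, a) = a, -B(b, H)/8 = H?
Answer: -70920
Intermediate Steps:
B(b, H) = -8*H
I = -72 (I = -8*9 = -72)
(R(-25, 4) + 981)*I = (4 + 981)*(-72) = 985*(-72) = -70920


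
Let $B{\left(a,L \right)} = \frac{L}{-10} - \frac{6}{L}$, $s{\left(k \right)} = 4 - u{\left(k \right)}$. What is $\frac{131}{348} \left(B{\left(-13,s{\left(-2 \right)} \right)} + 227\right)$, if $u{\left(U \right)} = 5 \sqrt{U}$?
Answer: $\frac{131 \left(1509 i + 1885 \sqrt{2}\right)}{580 \left(4 i + 5 \sqrt{2}\right)} \approx 85.164 + 0.024198 i$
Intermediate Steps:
$s{\left(k \right)} = 4 - 5 \sqrt{k}$
$B{\left(a,L \right)} = - \frac{6}{L} - \frac{L}{10}$ ($B{\left(a,L \right)} = L \left(- \frac{1}{10}\right) - \frac{6}{L} = - \frac{L}{10} - \frac{6}{L} = - \frac{6}{L} - \frac{L}{10}$)
$\frac{131}{348} \left(B{\left(-13,s{\left(-2 \right)} \right)} + 227\right) = \frac{131}{348} \left(\left(- \frac{6}{4 - 5 \sqrt{-2}} - \frac{4 - 5 \sqrt{-2}}{10}\right) + 227\right) = 131 \cdot \frac{1}{348} \left(\left(- \frac{6}{4 - 5 i \sqrt{2}} - \frac{4 - 5 i \sqrt{2}}{10}\right) + 227\right) = \frac{131 \left(\left(- \frac{6}{4 - 5 i \sqrt{2}} - \frac{4 - 5 i \sqrt{2}}{10}\right) + 227\right)}{348} = \frac{131 \left(\left(- \frac{6}{4 - 5 i \sqrt{2}} - \left(\frac{2}{5} - \frac{i \sqrt{2}}{2}\right)\right) + 227\right)}{348} = \frac{131 \left(\left(- \frac{2}{5} - \frac{6}{4 - 5 i \sqrt{2}} + \frac{i \sqrt{2}}{2}\right) + 227\right)}{348} = \frac{131 \left(\frac{1133}{5} - \frac{6}{4 - 5 i \sqrt{2}} + \frac{i \sqrt{2}}{2}\right)}{348} = \frac{148423}{1740} - \frac{131}{58 \left(4 - 5 i \sqrt{2}\right)} + \frac{131 i \sqrt{2}}{696}$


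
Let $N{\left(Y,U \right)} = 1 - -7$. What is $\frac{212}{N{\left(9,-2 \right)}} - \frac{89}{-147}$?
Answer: $\frac{7969}{294} \approx 27.105$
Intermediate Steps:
$N{\left(Y,U \right)} = 8$ ($N{\left(Y,U \right)} = 1 + 7 = 8$)
$\frac{212}{N{\left(9,-2 \right)}} - \frac{89}{-147} = \frac{212}{8} - \frac{89}{-147} = 212 \cdot \frac{1}{8} - - \frac{89}{147} = \frac{53}{2} + \frac{89}{147} = \frac{7969}{294}$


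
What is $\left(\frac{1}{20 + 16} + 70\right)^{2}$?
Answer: $\frac{6355441}{1296} \approx 4903.9$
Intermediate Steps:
$\left(\frac{1}{20 + 16} + 70\right)^{2} = \left(\frac{1}{36} + 70\right)^{2} = \left(\frac{2521}{36}\right)^{2} = \frac{6355441}{1296}$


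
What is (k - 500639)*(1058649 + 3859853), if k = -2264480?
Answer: -13600243331738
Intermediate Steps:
(k - 500639)*(1058649 + 3859853) = (-2264480 - 500639)*(1058649 + 3859853) = -2765119*4918502 = -13600243331738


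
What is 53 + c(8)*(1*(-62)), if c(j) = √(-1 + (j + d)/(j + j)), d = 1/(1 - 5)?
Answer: 53 - 31*I*√33/4 ≈ 53.0 - 44.52*I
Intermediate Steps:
d = -¼ (d = 1/(-4) = -¼ ≈ -0.25000)
c(j) = √(-1 + (-¼ + j)/(2*j)) (c(j) = √(-1 + (j - ¼)/(j + j)) = √(-1 + (-¼ + j)/((2*j))) = √(-1 + (-¼ + j)*(1/(2*j))) = √(-1 + (-¼ + j)/(2*j)))
53 + c(8)*(1*(-62)) = 53 + (√(-8 - 2/8)/4)*(1*(-62)) = 53 + (√(-8 - 2*⅛)/4)*(-62) = 53 + (√(-8 - ¼)/4)*(-62) = 53 + (√(-33/4)/4)*(-62) = 53 + ((I*√33/2)/4)*(-62) = 53 + (I*√33/8)*(-62) = 53 - 31*I*√33/4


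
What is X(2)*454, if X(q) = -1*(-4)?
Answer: 1816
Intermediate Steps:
X(q) = 4
X(2)*454 = 4*454 = 1816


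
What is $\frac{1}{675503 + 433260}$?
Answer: $\frac{1}{1108763} \approx 9.0191 \cdot 10^{-7}$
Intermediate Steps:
$\frac{1}{675503 + 433260} = \frac{1}{1108763}$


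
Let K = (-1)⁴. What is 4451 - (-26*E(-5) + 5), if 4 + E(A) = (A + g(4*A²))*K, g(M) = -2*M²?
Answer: -515788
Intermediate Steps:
K = 1
E(A) = -4 + A - 32*A⁴ (E(A) = -4 + (A - 2*16*A⁴)*1 = -4 + (A - 32*A⁴)*1 = -4 + (A - 32*A⁴) = -4 + A - 32*A⁴)
4451 - (-26*E(-5) + 5) = 4451 - (-26*(-4 - 5 - 32*(-5)⁴) + 5) = 4451 - (-26*(-4 - 5 - 32*625) + 5) = 4451 - (-26*(-4 - 5 - 20000) + 5) = 4451 - (-26*(-20009) + 5) = 4451 - (520234 + 5) = 4451 - 1*520239 = 4451 - 520239 = -515788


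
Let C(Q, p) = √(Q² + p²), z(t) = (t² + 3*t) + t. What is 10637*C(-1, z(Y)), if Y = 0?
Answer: 10637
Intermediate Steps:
z(t) = t² + 4*t
10637*C(-1, z(Y)) = 10637*√((-1)² + (0*(4 + 0))²) = 10637*√(1 + (0*4)²) = 10637*√(1 + 0²) = 10637*√(1 + 0) = 10637*√1 = 10637*1 = 10637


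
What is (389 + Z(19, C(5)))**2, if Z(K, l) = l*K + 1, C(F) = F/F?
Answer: 167281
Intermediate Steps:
C(F) = 1
Z(K, l) = 1 + K*l (Z(K, l) = K*l + 1 = 1 + K*l)
(389 + Z(19, C(5)))**2 = (389 + (1 + 19*1))**2 = (389 + (1 + 19))**2 = (389 + 20)**2 = 409**2 = 167281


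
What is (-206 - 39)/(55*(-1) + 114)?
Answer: -245/59 ≈ -4.1525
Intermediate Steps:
(-206 - 39)/(55*(-1) + 114) = -245/(-55 + 114) = -245/59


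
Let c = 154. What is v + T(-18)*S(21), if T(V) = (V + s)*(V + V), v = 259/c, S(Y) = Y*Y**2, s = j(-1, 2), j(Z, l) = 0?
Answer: 132024853/22 ≈ 6.0011e+6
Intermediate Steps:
s = 0
S(Y) = Y**3
v = 37/22 (v = 259/154 = 259*(1/154) = 37/22 ≈ 1.6818)
T(V) = 2*V**2 (T(V) = (V + 0)*(V + V) = V*(2*V) = 2*V**2)
v + T(-18)*S(21) = 37/22 + (2*(-18)**2)*21**3 = 37/22 + (2*324)*9261 = 37/22 + 648*9261 = 37/22 + 6001128 = 132024853/22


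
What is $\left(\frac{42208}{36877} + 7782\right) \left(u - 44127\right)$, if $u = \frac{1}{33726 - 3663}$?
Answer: $- \frac{380756564394980000}{1108633251} \approx -3.4345 \cdot 10^{8}$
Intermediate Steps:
$u = \frac{1}{30063} \approx 3.3263 \cdot 10^{-5}$
$\left(\frac{42208}{36877} + 7782\right) \left(u - 44127\right) = \left(\frac{42208}{36877} + 7782\right) \left(\frac{1}{30063} - 44127\right) = \left(42208 \cdot \frac{1}{36877} + 7782\right) \left(- \frac{1326590000}{30063}\right) = \left(\frac{42208}{36877} + 7782\right) \left(- \frac{1326590000}{30063}\right) = \frac{287019022}{36877} \left(- \frac{1326590000}{30063}\right) = - \frac{380756564394980000}{1108633251}$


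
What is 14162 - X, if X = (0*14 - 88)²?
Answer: 6418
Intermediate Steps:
X = 7744 (X = (0 - 88)² = (-88)² = 7744)
14162 - X = 14162 - 1*7744 = 14162 - 7744 = 6418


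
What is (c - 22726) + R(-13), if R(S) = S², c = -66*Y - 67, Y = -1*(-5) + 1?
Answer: -23020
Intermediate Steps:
Y = 6 (Y = 5 + 1 = 6)
c = -463 (c = -66*6 - 67 = -396 - 67 = -463)
(c - 22726) + R(-13) = (-463 - 22726) + (-13)² = -23189 + 169 = -23020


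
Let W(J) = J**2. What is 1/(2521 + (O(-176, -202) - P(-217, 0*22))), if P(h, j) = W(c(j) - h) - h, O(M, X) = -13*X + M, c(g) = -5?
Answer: -1/40190 ≈ -2.4882e-5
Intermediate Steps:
O(M, X) = M - 13*X
P(h, j) = (-5 - h)**2 - h
1/(2521 + (O(-176, -202) - P(-217, 0*22))) = 1/(2521 + ((-176 - 13*(-202)) - ((5 - 217)**2 - 1*(-217)))) = 1/(2521 + ((-176 + 2626) - ((-212)**2 + 217))) = 1/(2521 + (2450 - (44944 + 217))) = 1/(2521 + (2450 - 1*45161)) = 1/(2521 + (2450 - 45161)) = 1/(2521 - 42711) = 1/(-40190) = -1/40190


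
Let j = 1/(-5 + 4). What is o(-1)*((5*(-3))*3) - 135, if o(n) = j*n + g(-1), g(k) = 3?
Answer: -315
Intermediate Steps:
j = -1 (j = 1/(-1) = -1)
o(n) = 3 - n (o(n) = -n + 3 = 3 - n)
o(-1)*((5*(-3))*3) - 135 = (3 - 1*(-1))*((5*(-3))*3) - 135 = (3 + 1)*(-15*3) - 135 = 4*(-45) - 135 = -180 - 135 = -315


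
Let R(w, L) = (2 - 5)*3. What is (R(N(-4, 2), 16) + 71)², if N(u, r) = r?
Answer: 3844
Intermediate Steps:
R(w, L) = -9 (R(w, L) = -3*3 = -9)
(R(N(-4, 2), 16) + 71)² = (-9 + 71)² = 62² = 3844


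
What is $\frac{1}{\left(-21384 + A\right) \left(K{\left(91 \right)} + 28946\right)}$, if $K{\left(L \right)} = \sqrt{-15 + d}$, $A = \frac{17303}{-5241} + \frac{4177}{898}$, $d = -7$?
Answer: $- \frac{68115987714}{42159859547987432081} + \frac{2353209 i \sqrt{22}}{42159859547987432081} \approx -1.6157 \cdot 10^{-9} + 2.618 \cdot 10^{-13} i$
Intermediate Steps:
$A = \frac{6353563}{4706418}$ ($A = 17303 \left(- \frac{1}{5241}\right) + 4177 \cdot \frac{1}{898} = - \frac{17303}{5241} + \frac{4177}{898} = \frac{6353563}{4706418} \approx 1.35$)
$K{\left(L \right)} = i \sqrt{22}$ ($K{\left(L \right)} = \sqrt{-15 - 7} = \sqrt{-22} = i \sqrt{22}$)
$\frac{1}{\left(-21384 + A\right) \left(K{\left(91 \right)} + 28946\right)} = \frac{1}{\left(-21384 + \frac{6353563}{4706418}\right) \left(i \sqrt{22} + 28946\right)} = \frac{1}{\left(- \frac{100635688949}{4706418}\right) \left(28946 + i \sqrt{22}\right)} = \frac{1}{- \frac{1456500326158877}{2353209} - \frac{100635688949 i \sqrt{22}}{4706418}}$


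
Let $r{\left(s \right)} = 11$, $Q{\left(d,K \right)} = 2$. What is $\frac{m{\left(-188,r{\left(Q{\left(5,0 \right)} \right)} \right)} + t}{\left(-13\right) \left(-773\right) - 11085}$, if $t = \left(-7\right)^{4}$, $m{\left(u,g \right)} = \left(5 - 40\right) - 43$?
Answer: $- \frac{2323}{1036} \approx -2.2423$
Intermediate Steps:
$m{\left(u,g \right)} = -78$ ($m{\left(u,g \right)} = -35 - 43 = -78$)
$t = 2401$
$\frac{m{\left(-188,r{\left(Q{\left(5,0 \right)} \right)} \right)} + t}{\left(-13\right) \left(-773\right) - 11085} = \frac{-78 + 2401}{\left(-13\right) \left(-773\right) - 11085} = \frac{2323}{10049 - 11085} = \frac{2323}{-1036} = 2323 \left(- \frac{1}{1036}\right) = - \frac{2323}{1036}$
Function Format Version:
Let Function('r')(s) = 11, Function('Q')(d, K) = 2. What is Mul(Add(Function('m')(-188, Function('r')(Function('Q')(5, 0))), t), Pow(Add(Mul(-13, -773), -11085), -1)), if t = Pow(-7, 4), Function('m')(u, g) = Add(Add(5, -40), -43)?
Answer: Rational(-2323, 1036) ≈ -2.2423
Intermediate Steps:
Function('m')(u, g) = -78 (Function('m')(u, g) = Add(-35, -43) = -78)
t = 2401
Mul(Add(Function('m')(-188, Function('r')(Function('Q')(5, 0))), t), Pow(Add(Mul(-13, -773), -11085), -1)) = Mul(Add(-78, 2401), Pow(Add(Mul(-13, -773), -11085), -1)) = Mul(2323, Pow(Add(10049, -11085), -1)) = Mul(2323, Pow(-1036, -1)) = Mul(2323, Rational(-1, 1036)) = Rational(-2323, 1036)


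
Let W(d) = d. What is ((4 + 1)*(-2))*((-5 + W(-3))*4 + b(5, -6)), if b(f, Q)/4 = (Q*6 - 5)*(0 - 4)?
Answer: -6240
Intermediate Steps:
b(f, Q) = 80 - 96*Q (b(f, Q) = 4*((Q*6 - 5)*(0 - 4)) = 4*((6*Q - 5)*(-4)) = 4*((-5 + 6*Q)*(-4)) = 4*(20 - 24*Q) = 80 - 96*Q)
((4 + 1)*(-2))*((-5 + W(-3))*4 + b(5, -6)) = ((4 + 1)*(-2))*((-5 - 3)*4 + (80 - 96*(-6))) = (5*(-2))*(-8*4 + (80 + 576)) = -10*(-32 + 656) = -10*624 = -6240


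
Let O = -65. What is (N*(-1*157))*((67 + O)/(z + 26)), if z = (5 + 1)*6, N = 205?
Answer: -32185/31 ≈ -1038.2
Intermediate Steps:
z = 36 (z = 6*6 = 36)
(N*(-1*157))*((67 + O)/(z + 26)) = (205*(-1*157))*((67 - 65)/(36 + 26)) = (205*(-157))*(2/62) = -64370/62 = -32185*1/31 = -32185/31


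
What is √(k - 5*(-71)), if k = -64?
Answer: √291 ≈ 17.059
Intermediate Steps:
√(k - 5*(-71)) = √(-64 - 5*(-71)) = √(-64 + 355) = √291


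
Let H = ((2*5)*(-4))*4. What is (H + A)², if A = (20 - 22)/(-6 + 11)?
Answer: 643204/25 ≈ 25728.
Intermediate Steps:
H = -160 (H = (10*(-4))*4 = -40*4 = -160)
A = -⅖ (A = -2/5 = -2*⅕ = -⅖ ≈ -0.40000)
(H + A)² = (-160 - ⅖)² = (-802/5)² = 643204/25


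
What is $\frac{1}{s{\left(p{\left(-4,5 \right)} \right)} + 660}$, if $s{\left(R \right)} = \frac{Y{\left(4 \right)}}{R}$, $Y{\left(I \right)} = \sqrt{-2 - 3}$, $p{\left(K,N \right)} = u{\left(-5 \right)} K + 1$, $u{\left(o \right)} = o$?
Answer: $\frac{58212}{38419921} - \frac{21 i \sqrt{5}}{192099605} \approx 0.0015152 - 2.4444 \cdot 10^{-7} i$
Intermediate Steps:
$p{\left(K,N \right)} = 1 - 5 K$ ($p{\left(K,N \right)} = - 5 K + 1 = 1 - 5 K$)
$Y{\left(I \right)} = i \sqrt{5}$ ($Y{\left(I \right)} = \sqrt{-2 - 3} = \sqrt{-5} = i \sqrt{5}$)
$s{\left(R \right)} = \frac{i \sqrt{5}}{R}$
$\frac{1}{s{\left(p{\left(-4,5 \right)} \right)} + 660} = \frac{1}{\frac{i \sqrt{5}}{1 - -20} + 660} = \frac{1}{\frac{i \sqrt{5}}{1 + 20} + 660} = \frac{1}{\frac{i \sqrt{5}}{21} + 660} = \frac{1}{660 + \frac{i \sqrt{5}}{21}}$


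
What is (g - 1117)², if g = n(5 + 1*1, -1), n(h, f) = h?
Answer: 1234321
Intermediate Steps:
g = 6 (g = 5 + 1*1 = 5 + 1 = 6)
(g - 1117)² = (6 - 1117)² = (-1111)² = 1234321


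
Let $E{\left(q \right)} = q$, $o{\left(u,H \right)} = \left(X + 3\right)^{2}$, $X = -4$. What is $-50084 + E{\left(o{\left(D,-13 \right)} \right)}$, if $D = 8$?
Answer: $-50083$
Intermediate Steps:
$o{\left(u,H \right)} = 1$ ($o{\left(u,H \right)} = \left(-4 + 3\right)^{2} = \left(-1\right)^{2} = 1$)
$-50084 + E{\left(o{\left(D,-13 \right)} \right)} = -50084 + 1 = -50083$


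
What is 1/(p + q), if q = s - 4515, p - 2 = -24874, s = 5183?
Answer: -1/24204 ≈ -4.1316e-5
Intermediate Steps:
p = -24872 (p = 2 - 24874 = -24872)
q = 668 (q = 5183 - 4515 = 668)
1/(p + q) = 1/(-24872 + 668) = 1/(-24204) = -1/24204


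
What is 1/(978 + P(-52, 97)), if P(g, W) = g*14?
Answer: 1/250 ≈ 0.0040000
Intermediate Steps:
P(g, W) = 14*g
1/(978 + P(-52, 97)) = 1/(978 + 14*(-52)) = 1/(978 - 728) = 1/250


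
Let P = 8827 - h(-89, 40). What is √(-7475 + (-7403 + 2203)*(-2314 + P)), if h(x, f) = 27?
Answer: 5*I*√1349387 ≈ 5808.2*I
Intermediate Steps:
P = 8800 (P = 8827 - 1*27 = 8827 - 27 = 8800)
√(-7475 + (-7403 + 2203)*(-2314 + P)) = √(-7475 + (-7403 + 2203)*(-2314 + 8800)) = √(-7475 - 5200*6486) = √(-7475 - 33727200) = √(-33734675) = 5*I*√1349387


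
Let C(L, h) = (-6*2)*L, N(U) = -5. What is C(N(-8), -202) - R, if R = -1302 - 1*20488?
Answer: 21850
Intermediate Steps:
C(L, h) = -12*L
R = -21790 (R = -1302 - 20488 = -21790)
C(N(-8), -202) - R = -12*(-5) - 1*(-21790) = 60 + 21790 = 21850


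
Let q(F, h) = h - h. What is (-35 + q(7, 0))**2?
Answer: 1225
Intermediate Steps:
q(F, h) = 0
(-35 + q(7, 0))**2 = (-35 + 0)**2 = (-35)**2 = 1225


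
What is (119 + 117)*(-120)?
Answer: -28320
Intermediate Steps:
(119 + 117)*(-120) = 236*(-120) = -28320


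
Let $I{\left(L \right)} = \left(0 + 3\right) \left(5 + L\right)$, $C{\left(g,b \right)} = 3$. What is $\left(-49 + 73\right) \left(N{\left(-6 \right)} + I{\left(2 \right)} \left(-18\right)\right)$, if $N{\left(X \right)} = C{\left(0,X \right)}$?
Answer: $-9000$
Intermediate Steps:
$N{\left(X \right)} = 3$
$I{\left(L \right)} = 15 + 3 L$ ($I{\left(L \right)} = 3 \left(5 + L\right) = 15 + 3 L$)
$\left(-49 + 73\right) \left(N{\left(-6 \right)} + I{\left(2 \right)} \left(-18\right)\right) = \left(-49 + 73\right) \left(3 + \left(15 + 3 \cdot 2\right) \left(-18\right)\right) = 24 \left(3 + \left(15 + 6\right) \left(-18\right)\right) = 24 \left(3 + 21 \left(-18\right)\right) = 24 \left(3 - 378\right) = 24 \left(-375\right) = -9000$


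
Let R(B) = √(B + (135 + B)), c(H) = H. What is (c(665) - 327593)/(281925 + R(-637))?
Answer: -23042294100/19870426691 + 81732*I*√1139/19870426691 ≈ -1.1596 + 0.00013882*I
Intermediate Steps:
R(B) = √(135 + 2*B)
(c(665) - 327593)/(281925 + R(-637)) = (665 - 327593)/(281925 + √(135 + 2*(-637))) = -326928/(281925 + √(135 - 1274)) = -326928/(281925 + √(-1139)) = -326928/(281925 + I*√1139)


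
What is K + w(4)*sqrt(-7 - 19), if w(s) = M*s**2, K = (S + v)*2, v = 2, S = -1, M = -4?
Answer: 2 - 64*I*sqrt(26) ≈ 2.0 - 326.34*I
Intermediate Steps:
K = 2 (K = (-1 + 2)*2 = 1*2 = 2)
w(s) = -4*s**2
K + w(4)*sqrt(-7 - 19) = 2 + (-4*4**2)*sqrt(-7 - 19) = 2 + (-4*16)*sqrt(-26) = 2 - 64*I*sqrt(26)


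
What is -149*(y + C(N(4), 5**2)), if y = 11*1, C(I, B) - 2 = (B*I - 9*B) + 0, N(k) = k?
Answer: 16688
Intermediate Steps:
C(I, B) = 2 - 9*B + B*I (C(I, B) = 2 + ((B*I - 9*B) + 0) = 2 + ((-9*B + B*I) + 0) = 2 + (-9*B + B*I) = 2 - 9*B + B*I)
y = 11
-149*(y + C(N(4), 5**2)) = -149*(11 + (2 - 9*5**2 + 5**2*4)) = -149*(11 + (2 - 9*25 + 25*4)) = -149*(11 + (2 - 225 + 100)) = -149*(11 - 123) = -149*(-112) = 16688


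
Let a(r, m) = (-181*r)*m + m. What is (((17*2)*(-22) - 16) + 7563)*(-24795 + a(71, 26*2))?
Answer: -4711673005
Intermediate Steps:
a(r, m) = m - 181*m*r (a(r, m) = -181*m*r + m = m - 181*m*r)
(((17*2)*(-22) - 16) + 7563)*(-24795 + a(71, 26*2)) = (((17*2)*(-22) - 16) + 7563)*(-24795 + (26*2)*(1 - 181*71)) = ((34*(-22) - 16) + 7563)*(-24795 + 52*(1 - 12851)) = ((-748 - 16) + 7563)*(-24795 + 52*(-12850)) = (-764 + 7563)*(-24795 - 668200) = 6799*(-692995) = -4711673005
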